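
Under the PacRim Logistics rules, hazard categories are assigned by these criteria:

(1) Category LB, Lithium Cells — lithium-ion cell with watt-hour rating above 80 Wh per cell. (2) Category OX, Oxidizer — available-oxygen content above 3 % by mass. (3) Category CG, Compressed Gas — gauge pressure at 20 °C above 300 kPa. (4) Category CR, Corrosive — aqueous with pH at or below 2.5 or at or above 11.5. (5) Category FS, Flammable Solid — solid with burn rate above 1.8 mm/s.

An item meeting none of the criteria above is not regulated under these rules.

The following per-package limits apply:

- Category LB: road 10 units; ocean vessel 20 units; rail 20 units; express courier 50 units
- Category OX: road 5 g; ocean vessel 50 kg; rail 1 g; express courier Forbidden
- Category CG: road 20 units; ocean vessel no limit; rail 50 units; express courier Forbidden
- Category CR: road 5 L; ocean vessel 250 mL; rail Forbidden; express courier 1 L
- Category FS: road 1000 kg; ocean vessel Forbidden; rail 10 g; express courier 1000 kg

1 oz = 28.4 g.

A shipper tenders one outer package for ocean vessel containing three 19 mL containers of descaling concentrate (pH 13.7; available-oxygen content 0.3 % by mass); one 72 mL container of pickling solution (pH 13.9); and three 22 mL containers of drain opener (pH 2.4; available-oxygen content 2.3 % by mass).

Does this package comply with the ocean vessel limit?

Yes

Descaling concentrate: pH 13.7 ≥ 11.5 → Category CR (Corrosive).
Pickling solution: pH 13.9 ≥ 11.5 → Category CR (Corrosive).
The drain opener has pH 2.4, which is ≤ 2.5, so it is Category CR (Corrosive).
Category CR net quantity: (three 19 mL containers = 57 mL) + 72 mL + (three 22 mL containers = 66 mL) = 195 mL.
195 mL ≤ 250 mL (ocean vessel limit, Category CR) — within limit.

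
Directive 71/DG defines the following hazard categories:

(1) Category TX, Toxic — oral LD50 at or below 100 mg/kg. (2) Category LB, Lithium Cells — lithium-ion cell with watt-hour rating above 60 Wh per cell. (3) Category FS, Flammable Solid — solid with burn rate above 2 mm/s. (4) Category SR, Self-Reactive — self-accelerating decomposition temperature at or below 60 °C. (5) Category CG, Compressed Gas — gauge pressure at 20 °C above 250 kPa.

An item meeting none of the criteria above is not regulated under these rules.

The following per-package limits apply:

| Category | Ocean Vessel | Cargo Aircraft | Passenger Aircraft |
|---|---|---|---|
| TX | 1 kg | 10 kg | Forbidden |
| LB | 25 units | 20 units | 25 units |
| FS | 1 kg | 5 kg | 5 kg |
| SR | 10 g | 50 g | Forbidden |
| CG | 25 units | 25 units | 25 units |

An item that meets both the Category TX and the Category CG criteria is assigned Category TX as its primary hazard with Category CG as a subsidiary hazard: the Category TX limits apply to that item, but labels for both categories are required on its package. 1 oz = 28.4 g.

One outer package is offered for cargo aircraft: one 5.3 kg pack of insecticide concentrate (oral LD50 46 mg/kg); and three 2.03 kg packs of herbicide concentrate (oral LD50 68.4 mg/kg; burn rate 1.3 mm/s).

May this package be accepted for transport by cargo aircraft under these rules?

No

Oral LD50 46 mg/kg meets the Category TX criterion (Toxic), so the insecticide concentrate is Category TX.
The herbicide concentrate has oral LD50 68.4 mg/kg, which is ≤ 100 mg/kg, so it is Category TX (Toxic).
Category TX net quantity: 5.3 kg + (three 2.03 kg packs = 6.09 kg) = 11.39 kg.
11.39 kg > 10 kg (cargo aircraft limit, Category TX) — over the limit.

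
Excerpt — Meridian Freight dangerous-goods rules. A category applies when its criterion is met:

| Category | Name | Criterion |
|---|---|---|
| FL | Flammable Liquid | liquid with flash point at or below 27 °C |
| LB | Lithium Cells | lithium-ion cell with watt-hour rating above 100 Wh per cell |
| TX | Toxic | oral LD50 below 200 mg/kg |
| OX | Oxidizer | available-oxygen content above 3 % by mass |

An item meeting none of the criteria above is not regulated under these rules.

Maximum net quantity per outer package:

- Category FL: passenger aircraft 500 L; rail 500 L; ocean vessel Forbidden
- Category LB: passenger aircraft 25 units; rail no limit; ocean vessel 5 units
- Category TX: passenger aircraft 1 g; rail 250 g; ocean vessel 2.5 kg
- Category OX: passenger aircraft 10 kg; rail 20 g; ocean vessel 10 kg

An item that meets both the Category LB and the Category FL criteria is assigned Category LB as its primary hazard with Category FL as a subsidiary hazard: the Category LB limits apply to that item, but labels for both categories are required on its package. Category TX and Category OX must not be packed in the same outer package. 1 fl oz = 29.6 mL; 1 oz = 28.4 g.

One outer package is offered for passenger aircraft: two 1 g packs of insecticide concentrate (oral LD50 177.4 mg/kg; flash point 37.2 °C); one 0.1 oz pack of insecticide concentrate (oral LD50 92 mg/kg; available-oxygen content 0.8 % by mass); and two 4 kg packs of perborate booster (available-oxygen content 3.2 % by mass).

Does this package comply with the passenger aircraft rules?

Insecticide concentrate: oral LD50 177.4 mg/kg < 200 mg/kg → Category TX (Toxic).
The insecticide concentrate has oral LD50 92 mg/kg, which is < 200 mg/kg, so it is Category TX (Toxic).
With available-oxygen content 3.2 % by mass (> 3 % by mass), the perborate booster falls in Category OX.
Total Category TX: (two 1 g packs = 2 g) + (one 0.1 oz pack = 2.84 g) = 4.84 g.
That exceeds the Category TX passenger aircraft limit of 1 g.
Category OX quantity: two 4 kg packs = 8 kg.
8 kg ≤ 10 kg (passenger aircraft limit, Category OX) — within limit.
Category TX and Category OX may not share an outer package.

No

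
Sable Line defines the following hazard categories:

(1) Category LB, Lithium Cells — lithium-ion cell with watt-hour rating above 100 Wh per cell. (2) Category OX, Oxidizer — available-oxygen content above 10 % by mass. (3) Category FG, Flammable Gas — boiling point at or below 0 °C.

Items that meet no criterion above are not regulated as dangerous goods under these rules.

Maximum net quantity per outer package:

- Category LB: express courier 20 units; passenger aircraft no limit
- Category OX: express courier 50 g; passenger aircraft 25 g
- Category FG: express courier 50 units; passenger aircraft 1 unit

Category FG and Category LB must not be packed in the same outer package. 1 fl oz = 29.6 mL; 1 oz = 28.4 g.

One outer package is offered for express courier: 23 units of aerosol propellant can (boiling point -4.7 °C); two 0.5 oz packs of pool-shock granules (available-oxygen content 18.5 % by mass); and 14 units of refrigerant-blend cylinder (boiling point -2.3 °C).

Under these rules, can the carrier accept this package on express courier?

Yes

With boiling point -4.7 °C (≤ 0 °C), the aerosol propellant can falls in Category FG.
Pool-shock granules: available-oxygen content 18.5 % by mass > 10 % by mass → Category OX (Oxidizer).
With boiling point -2.3 °C (≤ 0 °C), the refrigerant-blend cylinder falls in Category FG.
Total Category FG: 23 units + 14 units = 37 units.
That is within the Category FG express courier limit of 50 units.
Category OX quantity: two 0.5 oz packs = 28.4 g.
28.4 g is within the express courier limit of 50 g for Category OX.
The segregation rule (Category FG with Category LB) does not apply to Category FG with Category OX.
Every hazard category is within its express courier limit and no segregation rule is violated.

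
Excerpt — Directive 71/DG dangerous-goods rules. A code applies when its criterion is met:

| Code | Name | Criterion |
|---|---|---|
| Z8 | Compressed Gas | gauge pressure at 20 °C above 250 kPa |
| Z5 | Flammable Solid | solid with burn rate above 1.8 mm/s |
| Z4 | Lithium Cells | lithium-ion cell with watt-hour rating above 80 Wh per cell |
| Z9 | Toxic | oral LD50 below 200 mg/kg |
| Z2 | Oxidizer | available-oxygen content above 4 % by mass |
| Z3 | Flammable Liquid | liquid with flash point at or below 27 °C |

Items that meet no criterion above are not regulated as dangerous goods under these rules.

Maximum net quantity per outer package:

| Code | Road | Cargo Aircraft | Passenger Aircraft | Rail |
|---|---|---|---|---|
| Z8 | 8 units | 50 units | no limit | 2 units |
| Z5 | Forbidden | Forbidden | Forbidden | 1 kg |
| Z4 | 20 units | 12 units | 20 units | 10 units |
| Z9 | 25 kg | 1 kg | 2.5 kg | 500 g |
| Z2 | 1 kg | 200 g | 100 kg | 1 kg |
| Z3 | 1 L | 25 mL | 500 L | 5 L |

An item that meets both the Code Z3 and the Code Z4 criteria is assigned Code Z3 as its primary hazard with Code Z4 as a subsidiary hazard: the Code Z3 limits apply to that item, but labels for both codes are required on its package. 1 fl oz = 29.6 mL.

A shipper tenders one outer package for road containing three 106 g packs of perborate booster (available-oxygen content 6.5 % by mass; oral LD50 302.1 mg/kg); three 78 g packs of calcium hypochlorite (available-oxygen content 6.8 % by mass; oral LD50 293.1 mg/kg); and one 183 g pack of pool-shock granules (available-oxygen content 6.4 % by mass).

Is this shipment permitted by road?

The perborate booster has available-oxygen content 6.5 % by mass, which is > 4 % by mass, so it is Code Z2 (Oxidizer).
The calcium hypochlorite has available-oxygen content 6.8 % by mass, which is > 4 % by mass, so it is Code Z2 (Oxidizer).
The pool-shock granules have available-oxygen content 6.4 % by mass, which is > 4 % by mass, so they are Code Z2 (Oxidizer).
Total Code Z2: (three 106 g packs = 318 g) + (three 78 g packs = 234 g) + 183 g = 735 g.
735 g is within the road limit of 1 kg for Code Z2.

Yes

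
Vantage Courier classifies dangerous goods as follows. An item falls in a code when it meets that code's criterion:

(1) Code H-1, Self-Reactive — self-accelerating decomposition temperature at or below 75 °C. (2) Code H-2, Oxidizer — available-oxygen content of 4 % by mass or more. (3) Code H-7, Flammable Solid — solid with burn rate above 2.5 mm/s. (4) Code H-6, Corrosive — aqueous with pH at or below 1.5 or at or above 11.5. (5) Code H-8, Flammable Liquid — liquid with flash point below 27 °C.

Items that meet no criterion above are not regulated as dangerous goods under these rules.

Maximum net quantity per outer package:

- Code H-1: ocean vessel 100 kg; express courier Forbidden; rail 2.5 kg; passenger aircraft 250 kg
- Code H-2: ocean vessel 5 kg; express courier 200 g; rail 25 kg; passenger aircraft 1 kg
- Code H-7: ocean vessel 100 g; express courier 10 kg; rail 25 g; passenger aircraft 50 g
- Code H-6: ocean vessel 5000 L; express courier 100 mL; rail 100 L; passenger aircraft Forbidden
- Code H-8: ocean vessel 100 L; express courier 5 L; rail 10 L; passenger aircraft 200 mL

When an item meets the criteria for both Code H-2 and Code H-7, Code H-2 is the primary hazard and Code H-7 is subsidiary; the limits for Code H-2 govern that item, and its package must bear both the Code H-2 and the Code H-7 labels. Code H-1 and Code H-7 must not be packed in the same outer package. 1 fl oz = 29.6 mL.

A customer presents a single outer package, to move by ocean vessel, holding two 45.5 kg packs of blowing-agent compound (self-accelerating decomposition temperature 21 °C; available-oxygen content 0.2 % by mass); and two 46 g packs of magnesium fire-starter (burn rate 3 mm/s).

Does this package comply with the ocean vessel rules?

No

With self-accelerating decomposition temperature 21 °C (≤ 75 °C), the blowing-agent compound falls in Code H-1.
Burn rate 3 mm/s meets the Code H-7 criterion (Flammable Solid), so the magnesium fire-starter is Code H-7.
Code H-1 quantity: two 45.5 kg packs = 91 kg.
91 kg ≤ 100 kg (ocean vessel limit, Code H-1) — within limit.
Code H-7 quantity: two 46 g packs = 92 g.
92 g ≤ 100 g (ocean vessel limit, Code H-7) — within limit.
Code H-1 and Code H-7 may not share an outer package.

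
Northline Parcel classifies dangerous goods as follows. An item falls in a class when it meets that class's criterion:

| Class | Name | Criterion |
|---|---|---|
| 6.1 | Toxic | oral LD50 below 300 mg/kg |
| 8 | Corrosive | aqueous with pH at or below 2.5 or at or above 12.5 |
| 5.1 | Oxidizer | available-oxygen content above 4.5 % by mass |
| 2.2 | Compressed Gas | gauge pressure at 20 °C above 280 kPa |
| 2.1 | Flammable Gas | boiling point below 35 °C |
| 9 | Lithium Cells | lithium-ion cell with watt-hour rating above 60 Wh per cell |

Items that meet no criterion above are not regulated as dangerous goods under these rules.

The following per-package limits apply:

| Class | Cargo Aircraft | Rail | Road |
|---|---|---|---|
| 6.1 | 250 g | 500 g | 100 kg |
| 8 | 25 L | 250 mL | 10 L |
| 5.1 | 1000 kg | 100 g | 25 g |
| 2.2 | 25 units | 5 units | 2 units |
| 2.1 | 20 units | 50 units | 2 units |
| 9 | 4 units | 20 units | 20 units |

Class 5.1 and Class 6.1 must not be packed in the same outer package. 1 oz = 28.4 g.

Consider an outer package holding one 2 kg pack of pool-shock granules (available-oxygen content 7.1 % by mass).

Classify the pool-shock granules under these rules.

The pool-shock granules have available-oxygen content 7.1 % by mass, which is > 4.5 % by mass, so they are Class 5.1 (Oxidizer).

Class 5.1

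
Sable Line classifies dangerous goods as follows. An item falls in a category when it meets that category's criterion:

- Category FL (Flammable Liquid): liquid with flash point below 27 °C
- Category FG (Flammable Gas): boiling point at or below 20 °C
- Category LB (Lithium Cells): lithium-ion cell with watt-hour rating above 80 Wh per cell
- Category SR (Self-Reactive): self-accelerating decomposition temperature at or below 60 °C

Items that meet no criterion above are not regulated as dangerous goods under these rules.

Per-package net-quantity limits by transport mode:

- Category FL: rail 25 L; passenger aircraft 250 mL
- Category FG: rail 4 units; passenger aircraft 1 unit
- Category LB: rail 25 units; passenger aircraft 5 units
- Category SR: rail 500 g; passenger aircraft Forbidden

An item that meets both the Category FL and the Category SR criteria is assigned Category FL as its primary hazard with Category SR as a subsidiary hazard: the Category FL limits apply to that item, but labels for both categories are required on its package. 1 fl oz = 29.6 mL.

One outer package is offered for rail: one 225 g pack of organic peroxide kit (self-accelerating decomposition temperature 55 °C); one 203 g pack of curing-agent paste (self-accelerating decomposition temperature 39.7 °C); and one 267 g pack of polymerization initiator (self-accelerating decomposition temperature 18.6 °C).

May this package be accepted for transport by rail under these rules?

No

The organic peroxide kit has self-accelerating decomposition temperature 55 °C, which is ≤ 60 °C, so it is Category SR (Self-Reactive).
The curing-agent paste has self-accelerating decomposition temperature 39.7 °C, which is ≤ 60 °C, so it is Category SR (Self-Reactive).
Self-accelerating decomposition temperature 18.6 °C meets the Category SR criterion (Self-Reactive), so the polymerization initiator is Category SR.
Category SR net quantity: 225 g + 203 g + 267 g = 695 g.
695 g > 500 g (rail limit, Category SR) — over the limit.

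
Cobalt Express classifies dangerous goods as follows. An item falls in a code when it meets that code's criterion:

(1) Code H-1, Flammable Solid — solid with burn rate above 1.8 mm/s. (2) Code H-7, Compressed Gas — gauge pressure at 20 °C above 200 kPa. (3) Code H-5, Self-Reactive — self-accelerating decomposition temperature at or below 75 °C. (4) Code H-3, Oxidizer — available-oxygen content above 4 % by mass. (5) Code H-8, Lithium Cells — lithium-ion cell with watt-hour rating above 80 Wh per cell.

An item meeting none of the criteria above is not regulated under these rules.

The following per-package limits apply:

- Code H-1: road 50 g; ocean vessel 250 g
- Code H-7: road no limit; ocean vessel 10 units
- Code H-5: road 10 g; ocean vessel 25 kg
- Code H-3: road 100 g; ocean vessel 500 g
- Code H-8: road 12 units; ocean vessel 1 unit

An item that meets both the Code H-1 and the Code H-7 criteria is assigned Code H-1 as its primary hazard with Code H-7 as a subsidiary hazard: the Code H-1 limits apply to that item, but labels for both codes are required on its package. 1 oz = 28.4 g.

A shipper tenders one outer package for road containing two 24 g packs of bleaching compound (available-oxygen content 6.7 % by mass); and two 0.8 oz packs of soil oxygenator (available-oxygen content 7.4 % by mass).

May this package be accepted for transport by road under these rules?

The bleaching compound has available-oxygen content 6.7 % by mass, which is > 4 % by mass, so it is Code H-3 (Oxidizer).
The soil oxygenator has available-oxygen content 7.4 % by mass, which is > 4 % by mass, so it is Code H-3 (Oxidizer).
Total Code H-3: (two 24 g packs = 48 g) + (two 0.8 oz packs = 45.44 g) = 93.44 g.
93.44 g ≤ 100 g (road limit, Code H-3) — within limit.

Yes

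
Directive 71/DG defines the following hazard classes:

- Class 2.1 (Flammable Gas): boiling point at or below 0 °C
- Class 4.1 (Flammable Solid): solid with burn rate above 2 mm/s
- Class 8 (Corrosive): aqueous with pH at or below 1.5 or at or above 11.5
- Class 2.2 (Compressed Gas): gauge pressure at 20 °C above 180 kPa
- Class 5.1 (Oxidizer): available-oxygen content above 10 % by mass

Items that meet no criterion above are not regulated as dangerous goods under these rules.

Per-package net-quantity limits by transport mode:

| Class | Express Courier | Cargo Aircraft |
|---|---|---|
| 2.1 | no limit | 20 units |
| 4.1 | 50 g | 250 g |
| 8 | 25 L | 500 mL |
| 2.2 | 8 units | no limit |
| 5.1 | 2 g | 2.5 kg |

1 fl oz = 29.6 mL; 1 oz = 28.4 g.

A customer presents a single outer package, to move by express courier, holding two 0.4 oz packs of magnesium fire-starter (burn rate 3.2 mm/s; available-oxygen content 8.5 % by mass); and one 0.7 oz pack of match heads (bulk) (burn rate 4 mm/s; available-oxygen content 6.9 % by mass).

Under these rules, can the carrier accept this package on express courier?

Yes

Burn rate 3.2 mm/s meets the Class 4.1 criterion (Flammable Solid), so the magnesium fire-starter is Class 4.1.
With burn rate 4 mm/s (> 2 mm/s), the match heads (bulk) fall in Class 4.1.
Class 4.1 net quantity: (two 0.4 oz packs = 22.72 g) + (one 0.7 oz pack = 19.88 g) = 42.6 g.
That is within the Class 4.1 express courier limit of 50 g.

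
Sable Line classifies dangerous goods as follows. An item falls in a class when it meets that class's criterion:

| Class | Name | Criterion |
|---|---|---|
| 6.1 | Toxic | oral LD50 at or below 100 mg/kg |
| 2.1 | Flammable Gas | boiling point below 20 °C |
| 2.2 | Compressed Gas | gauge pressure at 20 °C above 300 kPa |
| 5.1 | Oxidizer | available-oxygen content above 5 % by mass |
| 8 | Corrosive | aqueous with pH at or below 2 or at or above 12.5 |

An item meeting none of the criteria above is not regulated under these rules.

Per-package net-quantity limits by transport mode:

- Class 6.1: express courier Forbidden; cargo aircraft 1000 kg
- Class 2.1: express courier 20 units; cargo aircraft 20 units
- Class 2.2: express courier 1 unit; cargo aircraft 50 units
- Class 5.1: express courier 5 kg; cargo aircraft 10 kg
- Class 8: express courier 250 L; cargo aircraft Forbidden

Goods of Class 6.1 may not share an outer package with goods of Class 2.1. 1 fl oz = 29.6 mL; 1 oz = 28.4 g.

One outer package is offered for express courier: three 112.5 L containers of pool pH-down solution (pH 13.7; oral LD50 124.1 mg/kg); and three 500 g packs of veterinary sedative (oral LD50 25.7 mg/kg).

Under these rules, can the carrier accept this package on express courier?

No

pH 13.7 meets the Class 8 criterion (Corrosive), so the pool pH-down solution is Class 8.
Oral LD50 25.7 mg/kg meets the Class 6.1 criterion (Toxic), so the veterinary sedative is Class 6.1.
Class 8 quantity: three 112.5 L containers = 337.5 L.
337.5 L exceeds the express courier limit of 250 L for Class 8.
Class 6.1 quantity: three 500 g packs = 1.5 kg.
Class 6.1 is Forbidden by express courier.
The segregation rule (Class 6.1 with Class 2.1) does not apply to Class 8 with Class 6.1.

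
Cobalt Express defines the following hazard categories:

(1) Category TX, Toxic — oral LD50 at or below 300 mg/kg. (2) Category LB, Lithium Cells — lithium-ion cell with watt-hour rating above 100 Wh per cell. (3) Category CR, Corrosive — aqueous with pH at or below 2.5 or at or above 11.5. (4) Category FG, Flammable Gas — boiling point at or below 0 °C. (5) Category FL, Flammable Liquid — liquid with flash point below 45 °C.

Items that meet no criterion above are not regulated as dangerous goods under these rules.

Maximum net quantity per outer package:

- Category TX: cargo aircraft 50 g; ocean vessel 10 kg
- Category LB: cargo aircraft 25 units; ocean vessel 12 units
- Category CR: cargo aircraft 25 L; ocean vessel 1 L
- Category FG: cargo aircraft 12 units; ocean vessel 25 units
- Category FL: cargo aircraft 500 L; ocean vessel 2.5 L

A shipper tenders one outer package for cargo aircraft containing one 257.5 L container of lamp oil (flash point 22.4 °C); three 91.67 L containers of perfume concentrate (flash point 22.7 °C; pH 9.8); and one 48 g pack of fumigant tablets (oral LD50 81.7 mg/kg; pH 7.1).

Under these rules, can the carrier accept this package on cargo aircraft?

No

Lamp oil: flash point 22.4 °C < 45 °C → Category FL (Flammable Liquid).
Perfume concentrate: flash point 22.7 °C < 45 °C → Category FL (Flammable Liquid).
Fumigant tablets: oral LD50 81.7 mg/kg ≤ 300 mg/kg → Category TX (Toxic).
Total Category FL: 257.5 L + (three 91.67 L containers = 275.01 L) = 532.51 L.
That exceeds the Category FL cargo aircraft limit of 500 L.
Category TX quantity: 48 g.
48 g ≤ 50 g (cargo aircraft limit, Category TX) — within limit.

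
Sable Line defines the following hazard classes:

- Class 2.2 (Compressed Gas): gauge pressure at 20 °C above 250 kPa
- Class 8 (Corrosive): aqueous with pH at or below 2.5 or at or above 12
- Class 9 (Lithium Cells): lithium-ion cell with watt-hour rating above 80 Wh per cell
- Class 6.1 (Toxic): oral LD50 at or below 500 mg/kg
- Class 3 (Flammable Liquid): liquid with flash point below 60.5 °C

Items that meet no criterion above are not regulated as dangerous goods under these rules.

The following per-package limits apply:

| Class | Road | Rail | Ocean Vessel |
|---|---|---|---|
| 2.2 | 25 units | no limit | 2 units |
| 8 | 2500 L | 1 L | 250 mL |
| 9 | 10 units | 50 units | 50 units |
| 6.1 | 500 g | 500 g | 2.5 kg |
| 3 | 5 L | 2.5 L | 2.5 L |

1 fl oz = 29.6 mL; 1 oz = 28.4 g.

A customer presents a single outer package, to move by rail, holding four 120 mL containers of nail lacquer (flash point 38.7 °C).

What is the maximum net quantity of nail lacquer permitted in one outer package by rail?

2.5 L

The nail lacquer has flash point 38.7 °C, which is < 60.5 °C, so it is Class 3 (Flammable Liquid).
The rail limit for Class 3 is 2.5 L.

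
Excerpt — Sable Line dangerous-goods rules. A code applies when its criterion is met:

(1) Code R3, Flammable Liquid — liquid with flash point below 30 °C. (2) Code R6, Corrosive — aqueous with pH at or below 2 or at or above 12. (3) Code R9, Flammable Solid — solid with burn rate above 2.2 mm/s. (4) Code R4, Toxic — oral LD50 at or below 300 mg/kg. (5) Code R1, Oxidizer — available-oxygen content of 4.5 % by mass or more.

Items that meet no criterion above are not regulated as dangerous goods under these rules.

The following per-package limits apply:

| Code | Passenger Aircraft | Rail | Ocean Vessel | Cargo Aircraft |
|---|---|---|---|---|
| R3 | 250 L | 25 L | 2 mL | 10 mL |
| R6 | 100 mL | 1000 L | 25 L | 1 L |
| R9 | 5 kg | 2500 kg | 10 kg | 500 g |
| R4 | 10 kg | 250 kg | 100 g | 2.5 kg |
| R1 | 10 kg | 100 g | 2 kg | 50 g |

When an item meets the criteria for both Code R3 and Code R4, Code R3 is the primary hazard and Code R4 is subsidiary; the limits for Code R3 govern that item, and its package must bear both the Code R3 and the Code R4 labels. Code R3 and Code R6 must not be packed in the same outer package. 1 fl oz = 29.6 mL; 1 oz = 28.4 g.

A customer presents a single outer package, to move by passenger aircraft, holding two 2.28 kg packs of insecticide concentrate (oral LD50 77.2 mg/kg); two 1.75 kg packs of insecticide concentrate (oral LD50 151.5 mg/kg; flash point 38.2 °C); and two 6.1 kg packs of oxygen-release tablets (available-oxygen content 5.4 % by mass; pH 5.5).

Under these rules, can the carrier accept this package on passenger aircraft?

Oral LD50 77.2 mg/kg meets the Code R4 criterion (Toxic), so the insecticide concentrate is Code R4.
With oral LD50 151.5 mg/kg (≤ 300 mg/kg), the insecticide concentrate falls in Code R4.
Oxygen-release tablets: available-oxygen content 5.4 % by mass ≥ 4.5 % by mass → Code R1 (Oxidizer).
Code R1 quantity: two 6.1 kg packs = 12.2 kg.
12.2 kg > 10 kg (passenger aircraft limit, Code R1) — over the limit.
Total Code R4: (two 2.28 kg packs = 4.56 kg) + (two 1.75 kg packs = 3.5 kg) = 8.06 kg.
8.06 kg ≤ 10 kg (passenger aircraft limit, Code R4) — within limit.
The segregation rule (Code R3 with Code R6) does not apply to Code R1 with Code R4.

No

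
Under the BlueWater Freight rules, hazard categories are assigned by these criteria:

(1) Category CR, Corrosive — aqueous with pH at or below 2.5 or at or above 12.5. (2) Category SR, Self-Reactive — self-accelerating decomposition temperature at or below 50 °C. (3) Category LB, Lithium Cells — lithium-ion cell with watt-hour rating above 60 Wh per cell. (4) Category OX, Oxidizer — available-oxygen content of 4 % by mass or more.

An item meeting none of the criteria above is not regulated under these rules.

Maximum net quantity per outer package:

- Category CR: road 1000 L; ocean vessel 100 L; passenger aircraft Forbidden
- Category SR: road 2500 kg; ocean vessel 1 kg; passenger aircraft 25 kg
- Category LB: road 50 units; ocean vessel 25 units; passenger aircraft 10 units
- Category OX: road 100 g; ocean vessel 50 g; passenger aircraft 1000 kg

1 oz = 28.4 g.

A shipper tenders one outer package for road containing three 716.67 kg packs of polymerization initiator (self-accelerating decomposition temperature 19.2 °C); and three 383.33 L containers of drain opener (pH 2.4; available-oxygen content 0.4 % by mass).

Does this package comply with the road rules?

No

Self-accelerating decomposition temperature 19.2 °C meets the Category SR criterion (Self-Reactive), so the polymerization initiator is Category SR.
The drain opener has pH 2.4, which is ≤ 2.5, so it is Category CR (Corrosive).
Category CR quantity: three 383.33 L containers = 1149.99 L.
1149.99 L exceeds the road limit of 1000 L for Category CR.
Category SR quantity: three 716.67 kg packs = 2150.01 kg.
2150.01 kg ≤ 2500 kg (road limit, Category SR) — within limit.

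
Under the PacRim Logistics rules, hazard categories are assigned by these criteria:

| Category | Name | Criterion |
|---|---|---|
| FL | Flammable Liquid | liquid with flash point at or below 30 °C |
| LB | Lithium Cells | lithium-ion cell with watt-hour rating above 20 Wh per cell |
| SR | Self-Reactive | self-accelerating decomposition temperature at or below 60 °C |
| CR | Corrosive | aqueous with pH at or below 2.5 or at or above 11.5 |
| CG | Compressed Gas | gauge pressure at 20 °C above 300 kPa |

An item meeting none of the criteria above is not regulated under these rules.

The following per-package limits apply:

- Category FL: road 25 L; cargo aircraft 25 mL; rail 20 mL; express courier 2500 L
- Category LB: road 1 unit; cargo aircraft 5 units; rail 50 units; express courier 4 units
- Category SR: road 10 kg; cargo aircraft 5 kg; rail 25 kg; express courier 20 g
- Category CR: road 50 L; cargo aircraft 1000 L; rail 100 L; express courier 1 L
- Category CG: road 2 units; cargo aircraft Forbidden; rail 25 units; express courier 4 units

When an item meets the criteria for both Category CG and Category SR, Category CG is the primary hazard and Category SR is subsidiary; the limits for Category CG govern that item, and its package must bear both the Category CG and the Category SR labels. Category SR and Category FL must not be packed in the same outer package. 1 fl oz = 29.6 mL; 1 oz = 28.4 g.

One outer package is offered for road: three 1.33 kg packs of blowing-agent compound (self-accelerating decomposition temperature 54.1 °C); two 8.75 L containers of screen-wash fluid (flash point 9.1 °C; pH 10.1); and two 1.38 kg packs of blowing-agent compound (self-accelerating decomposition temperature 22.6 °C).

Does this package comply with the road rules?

The blowing-agent compound has self-accelerating decomposition temperature 54.1 °C, which is ≤ 60 °C, so it is Category SR (Self-Reactive).
Screen-wash fluid: flash point 9.1 °C ≤ 30 °C → Category FL (Flammable Liquid).
The blowing-agent compound has self-accelerating decomposition temperature 22.6 °C, which is ≤ 60 °C, so it is Category SR (Self-Reactive).
Category SR net quantity: (three 1.33 kg packs = 3.99 kg) + (two 1.38 kg packs = 2.76 kg) = 6.75 kg.
That is within the Category SR road limit of 10 kg.
Category FL quantity: two 8.75 L containers = 17.5 L.
17.5 L is within the road limit of 25 L for Category FL.
Category SR and Category FL may not share an outer package.

No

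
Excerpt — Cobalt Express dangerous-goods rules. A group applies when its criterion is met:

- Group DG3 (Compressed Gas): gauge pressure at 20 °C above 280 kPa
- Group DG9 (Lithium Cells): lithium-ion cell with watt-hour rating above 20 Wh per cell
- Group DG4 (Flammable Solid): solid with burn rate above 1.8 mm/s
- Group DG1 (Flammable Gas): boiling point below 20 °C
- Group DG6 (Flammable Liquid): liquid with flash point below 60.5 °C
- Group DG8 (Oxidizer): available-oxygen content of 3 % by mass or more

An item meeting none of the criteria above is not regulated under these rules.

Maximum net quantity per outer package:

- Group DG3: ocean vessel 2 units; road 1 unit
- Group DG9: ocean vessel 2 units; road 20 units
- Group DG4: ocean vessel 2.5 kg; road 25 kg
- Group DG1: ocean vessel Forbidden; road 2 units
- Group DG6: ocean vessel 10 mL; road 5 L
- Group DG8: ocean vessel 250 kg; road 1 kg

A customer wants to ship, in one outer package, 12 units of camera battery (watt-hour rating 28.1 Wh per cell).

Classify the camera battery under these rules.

Group DG9

The camera battery has watt-hour rating 28.1 Wh per cell, which is > 20 Wh per cell, so it is Group DG9 (Lithium Cells).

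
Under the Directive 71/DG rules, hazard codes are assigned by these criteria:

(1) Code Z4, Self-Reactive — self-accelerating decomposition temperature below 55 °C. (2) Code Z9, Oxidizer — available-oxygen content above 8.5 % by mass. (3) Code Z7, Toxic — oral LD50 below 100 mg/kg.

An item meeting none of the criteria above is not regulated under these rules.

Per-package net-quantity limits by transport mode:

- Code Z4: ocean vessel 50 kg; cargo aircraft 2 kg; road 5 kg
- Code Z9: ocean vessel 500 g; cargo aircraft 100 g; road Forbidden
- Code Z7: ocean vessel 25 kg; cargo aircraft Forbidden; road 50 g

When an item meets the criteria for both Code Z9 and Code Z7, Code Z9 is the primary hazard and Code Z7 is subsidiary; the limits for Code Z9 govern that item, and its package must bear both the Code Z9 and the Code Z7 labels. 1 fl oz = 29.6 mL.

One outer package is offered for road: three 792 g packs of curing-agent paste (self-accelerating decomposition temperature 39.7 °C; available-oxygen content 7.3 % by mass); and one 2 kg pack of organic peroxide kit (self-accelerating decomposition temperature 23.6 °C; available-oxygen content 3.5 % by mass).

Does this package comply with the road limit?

With self-accelerating decomposition temperature 39.7 °C (< 55 °C), the curing-agent paste falls in Code Z4.
The organic peroxide kit has self-accelerating decomposition temperature 23.6 °C, which is < 55 °C, so it is Code Z4 (Self-Reactive).
Total Code Z4: (three 792 g packs = 2.376 kg) + 2 kg = 4.376 kg.
That is within the Code Z4 road limit of 5 kg.

Yes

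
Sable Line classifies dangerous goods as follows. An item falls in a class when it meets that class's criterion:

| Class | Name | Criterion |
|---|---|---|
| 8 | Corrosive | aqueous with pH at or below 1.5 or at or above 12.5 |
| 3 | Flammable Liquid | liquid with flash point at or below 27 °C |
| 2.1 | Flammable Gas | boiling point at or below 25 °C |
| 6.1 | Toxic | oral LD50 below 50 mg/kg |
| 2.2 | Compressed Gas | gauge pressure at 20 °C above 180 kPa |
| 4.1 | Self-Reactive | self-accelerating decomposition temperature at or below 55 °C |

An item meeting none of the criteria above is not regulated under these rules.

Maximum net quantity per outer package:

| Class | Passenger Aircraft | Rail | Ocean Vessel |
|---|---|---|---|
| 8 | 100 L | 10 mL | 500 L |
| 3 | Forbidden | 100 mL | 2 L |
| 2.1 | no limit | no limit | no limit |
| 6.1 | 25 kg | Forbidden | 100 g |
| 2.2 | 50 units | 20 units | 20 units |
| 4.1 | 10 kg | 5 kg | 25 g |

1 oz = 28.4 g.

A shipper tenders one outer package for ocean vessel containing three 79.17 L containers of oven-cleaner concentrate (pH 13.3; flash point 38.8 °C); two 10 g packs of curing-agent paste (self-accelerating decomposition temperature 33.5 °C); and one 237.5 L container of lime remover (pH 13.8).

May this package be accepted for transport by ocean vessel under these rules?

With pH 13.3 (≥ 12.5), the oven-cleaner concentrate falls in Class 8.
Self-accelerating decomposition temperature 33.5 °C meets the Class 4.1 criterion (Self-Reactive), so the curing-agent paste is Class 4.1.
Lime remover: pH 13.8 ≥ 12.5 → Class 8 (Corrosive).
Class 8 net quantity: (three 79.17 L containers = 237.51 L) + 237.5 L = 475.01 L.
That is within the Class 8 ocean vessel limit of 500 L.
Class 4.1 quantity: two 10 g packs = 20 g.
That is within the Class 4.1 ocean vessel limit of 25 g.
Every hazard class is within its ocean vessel limit and no segregation rule is violated.

Yes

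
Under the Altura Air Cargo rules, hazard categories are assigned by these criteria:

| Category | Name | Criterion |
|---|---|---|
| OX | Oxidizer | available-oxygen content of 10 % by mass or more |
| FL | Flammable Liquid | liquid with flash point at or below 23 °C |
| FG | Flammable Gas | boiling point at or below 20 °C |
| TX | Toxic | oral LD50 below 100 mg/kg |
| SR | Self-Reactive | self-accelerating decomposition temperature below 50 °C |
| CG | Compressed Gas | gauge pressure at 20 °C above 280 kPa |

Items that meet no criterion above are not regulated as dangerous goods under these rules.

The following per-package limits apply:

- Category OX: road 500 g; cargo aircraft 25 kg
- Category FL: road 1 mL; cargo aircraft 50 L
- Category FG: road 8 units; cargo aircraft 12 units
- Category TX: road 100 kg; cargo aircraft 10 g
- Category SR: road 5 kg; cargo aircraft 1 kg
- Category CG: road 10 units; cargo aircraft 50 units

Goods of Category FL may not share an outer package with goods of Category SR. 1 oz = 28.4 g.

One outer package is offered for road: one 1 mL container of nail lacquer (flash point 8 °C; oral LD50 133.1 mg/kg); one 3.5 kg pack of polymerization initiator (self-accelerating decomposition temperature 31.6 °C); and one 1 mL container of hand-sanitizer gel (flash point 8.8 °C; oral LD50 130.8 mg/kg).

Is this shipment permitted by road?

No

With flash point 8 °C (≤ 23 °C), the nail lacquer falls in Category FL.
With self-accelerating decomposition temperature 31.6 °C (< 50 °C), the polymerization initiator falls in Category SR.
Flash point 8.8 °C meets the Category FL criterion (Flammable Liquid), so the hand-sanitizer gel is Category FL.
Category FL net quantity: 1 mL + 1 mL = 2 mL.
That exceeds the Category FL road limit of 1 mL.
Category SR quantity: 3.5 kg.
3.5 kg is within the road limit of 5 kg for Category SR.
Category FL and Category SR may not share an outer package.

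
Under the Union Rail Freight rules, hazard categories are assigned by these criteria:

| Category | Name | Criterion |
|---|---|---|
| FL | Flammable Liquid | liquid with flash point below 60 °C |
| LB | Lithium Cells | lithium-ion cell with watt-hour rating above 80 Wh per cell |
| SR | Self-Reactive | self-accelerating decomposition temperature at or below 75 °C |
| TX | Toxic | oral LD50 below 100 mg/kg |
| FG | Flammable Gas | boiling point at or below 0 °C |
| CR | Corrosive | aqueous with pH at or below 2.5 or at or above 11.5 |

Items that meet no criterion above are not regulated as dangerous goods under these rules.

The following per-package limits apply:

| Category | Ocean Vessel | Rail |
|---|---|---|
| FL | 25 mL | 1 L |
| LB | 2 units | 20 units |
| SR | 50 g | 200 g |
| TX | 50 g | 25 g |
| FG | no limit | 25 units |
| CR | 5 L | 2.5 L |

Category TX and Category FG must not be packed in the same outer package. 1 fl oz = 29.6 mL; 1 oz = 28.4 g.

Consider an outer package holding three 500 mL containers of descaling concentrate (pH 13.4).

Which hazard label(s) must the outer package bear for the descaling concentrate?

Category CR

With pH 13.4 (≥ 11.5), the descaling concentrate falls in Category CR.
Only the Category CR label is required.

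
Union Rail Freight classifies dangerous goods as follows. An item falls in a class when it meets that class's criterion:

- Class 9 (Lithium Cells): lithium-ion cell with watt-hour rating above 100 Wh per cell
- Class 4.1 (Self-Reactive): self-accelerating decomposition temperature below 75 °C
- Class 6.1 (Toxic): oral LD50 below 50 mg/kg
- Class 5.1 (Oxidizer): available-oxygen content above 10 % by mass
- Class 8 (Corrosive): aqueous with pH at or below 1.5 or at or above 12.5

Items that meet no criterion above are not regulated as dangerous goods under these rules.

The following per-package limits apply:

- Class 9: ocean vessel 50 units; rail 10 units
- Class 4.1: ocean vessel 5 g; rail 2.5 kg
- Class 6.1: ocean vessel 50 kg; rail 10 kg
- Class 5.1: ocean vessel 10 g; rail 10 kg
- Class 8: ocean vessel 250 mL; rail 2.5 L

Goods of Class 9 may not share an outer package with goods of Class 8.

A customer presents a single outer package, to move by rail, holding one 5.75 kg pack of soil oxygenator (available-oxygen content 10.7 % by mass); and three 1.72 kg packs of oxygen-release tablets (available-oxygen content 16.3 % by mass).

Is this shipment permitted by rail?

No

Available-oxygen content 10.7 % by mass meets the Class 5.1 criterion (Oxidizer), so the soil oxygenator is Class 5.1.
Oxygen-release tablets: available-oxygen content 16.3 % by mass > 10 % by mass → Class 5.1 (Oxidizer).
Total Class 5.1: 5.75 kg + (three 1.72 kg packs = 5.16 kg) = 10.91 kg.
That exceeds the Class 5.1 rail limit of 10 kg.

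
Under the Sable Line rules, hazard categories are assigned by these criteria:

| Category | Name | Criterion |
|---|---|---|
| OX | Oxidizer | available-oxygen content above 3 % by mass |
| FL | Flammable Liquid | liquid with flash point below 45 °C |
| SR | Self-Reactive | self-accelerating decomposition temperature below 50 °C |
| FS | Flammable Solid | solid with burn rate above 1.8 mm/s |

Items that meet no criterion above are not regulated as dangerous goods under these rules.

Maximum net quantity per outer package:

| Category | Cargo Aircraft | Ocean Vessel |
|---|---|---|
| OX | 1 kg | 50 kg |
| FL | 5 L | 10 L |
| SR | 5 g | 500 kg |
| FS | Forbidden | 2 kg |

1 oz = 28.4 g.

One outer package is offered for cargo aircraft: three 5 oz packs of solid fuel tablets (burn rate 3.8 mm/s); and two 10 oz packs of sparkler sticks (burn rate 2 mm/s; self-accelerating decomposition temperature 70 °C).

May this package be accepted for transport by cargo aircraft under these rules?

With burn rate 3.8 mm/s (> 1.8 mm/s), the solid fuel tablets fall in Category FS.
With burn rate 2 mm/s (> 1.8 mm/s), the sparkler sticks fall in Category FS.
Category FS net quantity: (three 5 oz packs = 426 g) + (two 10 oz packs = 568 g) = 994 g.
Category FS is Forbidden by cargo aircraft.

No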